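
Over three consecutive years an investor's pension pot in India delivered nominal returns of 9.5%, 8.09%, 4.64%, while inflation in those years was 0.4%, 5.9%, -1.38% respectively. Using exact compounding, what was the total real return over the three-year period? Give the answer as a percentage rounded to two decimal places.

18.11%

Compound the nominal returns: 1.0950 × 1.0809 × 1.0464 = 1.238504.
Compound inflation: 1.0040 × 1.0590 × 0.9862 = 1.048563.
Deflate: 1.238504 / 1.048563 = 1.181144.
Total real return = 1.181144 − 1 → 18.11%.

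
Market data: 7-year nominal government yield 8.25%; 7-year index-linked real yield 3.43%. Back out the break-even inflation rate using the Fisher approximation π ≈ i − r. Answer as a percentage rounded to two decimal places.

4.82%

π ≈ i − r = 8.25% − 3.43% → 4.82%.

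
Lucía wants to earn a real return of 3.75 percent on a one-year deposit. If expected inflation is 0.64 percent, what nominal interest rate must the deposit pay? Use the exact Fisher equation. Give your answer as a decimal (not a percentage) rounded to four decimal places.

(1 + i) = (1 + r)(1 + π) = 1.03750 × 1.00640 = 1.04414
i = 1.04414 − 1, so the required nominal rate is 0.0441.

0.0441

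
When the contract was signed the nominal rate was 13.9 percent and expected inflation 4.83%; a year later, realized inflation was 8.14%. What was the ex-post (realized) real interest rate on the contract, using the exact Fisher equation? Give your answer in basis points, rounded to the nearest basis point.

533 basis points

Ex-post: (1 + 0.1390)/(1 + 0.0814) − 1 = 5.3264%
So the realized real rate is 533 basis points.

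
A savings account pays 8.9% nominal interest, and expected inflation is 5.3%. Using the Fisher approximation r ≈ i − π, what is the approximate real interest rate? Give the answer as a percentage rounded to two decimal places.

r ≈ i − π = 8.9% − 5.3% = 3.60%.

3.60%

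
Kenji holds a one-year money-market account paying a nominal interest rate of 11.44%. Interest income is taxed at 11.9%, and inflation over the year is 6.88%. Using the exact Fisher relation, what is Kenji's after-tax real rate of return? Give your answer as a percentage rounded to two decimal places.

2.99%

After-tax nominal return = 11.44% × (1 − 0.119) = 10.07864%.
1 + r = 1.1007864 / 1.06880 = 1.029927
After-tax real rate = 1.029927 − 1 → 2.99%.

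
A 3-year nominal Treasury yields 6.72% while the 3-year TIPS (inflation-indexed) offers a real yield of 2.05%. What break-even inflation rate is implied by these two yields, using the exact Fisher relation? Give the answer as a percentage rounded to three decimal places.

4.576%

(1 + π) = (1 + i)/(1 + r) = 1.06720 / 1.02050 = 1.045762
Break-even inflation = 1.045762 − 1 → 4.576%.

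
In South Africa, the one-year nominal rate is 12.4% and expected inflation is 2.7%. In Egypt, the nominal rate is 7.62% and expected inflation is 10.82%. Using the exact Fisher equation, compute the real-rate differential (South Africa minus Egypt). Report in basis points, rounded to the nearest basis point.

South Africa: (1 + 0.1240)/(1 + 0.0270) − 1 = 9.4450%
Egypt: (1 + 0.0762)/(1 + 0.1082) − 1 = -2.8876%
Differential = 9.4450% − (-2.8876%) = 12.3326% → 1233 basis points.

1233 basis points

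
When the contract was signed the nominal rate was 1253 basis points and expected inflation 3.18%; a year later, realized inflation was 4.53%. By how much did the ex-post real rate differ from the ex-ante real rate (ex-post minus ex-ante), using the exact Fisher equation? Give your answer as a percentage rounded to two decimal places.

-1.41%

Ex-ante: (1 + 0.1253)/(1 + 0.0318) − 1 = 9.0618%
Ex-post: (1 + 0.1253)/(1 + 0.0453) − 1 = 7.6533%
Difference (ex-post − ex-ante) = -1.4085% → -1.41%.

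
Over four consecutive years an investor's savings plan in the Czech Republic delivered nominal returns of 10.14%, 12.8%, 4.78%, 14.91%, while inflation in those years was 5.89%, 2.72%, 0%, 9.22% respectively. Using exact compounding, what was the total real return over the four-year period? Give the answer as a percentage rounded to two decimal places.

25.92%

Compound the nominal returns: 1.1014 × 1.1280 × 1.0478 × 1.1491 = 1.495858.
Compound inflation: 1.0589 × 1.0272 × 1.0000 × 1.0922 = 1.187988.
Deflate: 1.495858 / 1.187988 = 1.259152.
Total real return = 1.259152 − 1 → 25.92%.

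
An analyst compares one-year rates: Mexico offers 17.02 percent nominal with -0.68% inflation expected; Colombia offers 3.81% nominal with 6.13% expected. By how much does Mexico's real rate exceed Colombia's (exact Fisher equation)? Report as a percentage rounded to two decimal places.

20.01%

Mexico: (1 + 0.1702)/(1 − 0.0068) − 1 = 17.8212%
Colombia: (1 + 0.0381)/(1 + 0.0613) − 1 = -2.1860%
Differential = 17.8212% − (-2.1860%) = 20.0072% → 20.01%.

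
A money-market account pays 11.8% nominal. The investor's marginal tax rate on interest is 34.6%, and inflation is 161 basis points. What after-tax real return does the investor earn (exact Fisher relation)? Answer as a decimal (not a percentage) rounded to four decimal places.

0.0601

After-tax nominal return = 11.8% × (1 − 0.346) = 7.7172%.
1 + r = 1.077172 / 1.01610 = 1.060104
After-tax real rate = 1.060104 − 1 → 0.0601.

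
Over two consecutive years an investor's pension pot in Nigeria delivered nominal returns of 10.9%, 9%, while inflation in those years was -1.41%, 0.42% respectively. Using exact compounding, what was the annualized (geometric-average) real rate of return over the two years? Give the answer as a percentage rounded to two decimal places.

Compound the nominal returns: 1.1090 × 1.0900 = 1.20881000.
Compound inflation: 0.9859 × 1.0042 = 0.99004078.
Deflate: 1.20881000 / 0.99004078 = 1.22096991.
Annualized real rate = 1.22096991^(1/2) − 1 = 10.4975% → 10.50%.

10.50%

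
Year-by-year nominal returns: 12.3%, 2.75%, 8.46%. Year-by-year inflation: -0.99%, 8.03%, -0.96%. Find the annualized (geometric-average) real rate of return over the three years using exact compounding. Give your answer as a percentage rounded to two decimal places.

Compound the nominal returns: 1.1230 × 1.0275 × 1.0846 = 1.25150096.
Compound inflation: 0.9901 × 1.0803 × 0.9904 = 1.05933682.
Deflate: 1.25150096 / 1.05933682 = 1.18140041.
Annualized real rate = 1.18140041^(1/3) − 1 = 5.7140% → 5.71%.

5.71%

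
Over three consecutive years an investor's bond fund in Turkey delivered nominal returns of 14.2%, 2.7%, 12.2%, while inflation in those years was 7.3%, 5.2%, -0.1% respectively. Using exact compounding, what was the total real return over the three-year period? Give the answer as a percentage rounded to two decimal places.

Nominal growth factor = 1.1420 × 1.0270 × 1.1220 = 1.315920
Price-level growth factor = 1.0730 × 1.0520 × 0.9990 = 1.127667
Real growth factor = 1.315920 / 1.127667 = 1.166940
Total real return = 1.166940 − 1 → 16.69%.

16.69%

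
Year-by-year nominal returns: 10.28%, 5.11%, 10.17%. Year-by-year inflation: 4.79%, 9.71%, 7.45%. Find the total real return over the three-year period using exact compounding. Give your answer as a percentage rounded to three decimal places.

3.379%

Compound the nominal returns: 1.1028 × 1.0511 × 1.1017 = 1.277039.
Compound inflation: 1.0479 × 1.0971 × 1.0745 = 1.235300.
Deflate: 1.277039 / 1.235300 = 1.033788.
Total real return = 1.033788 − 1 → 3.379%.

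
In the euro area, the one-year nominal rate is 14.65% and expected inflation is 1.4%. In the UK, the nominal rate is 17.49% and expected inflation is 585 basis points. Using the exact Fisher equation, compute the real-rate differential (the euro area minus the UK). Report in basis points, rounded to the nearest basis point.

The euro area: (1 + 0.1465)/(1 + 0.0140) − 1 = 13.0671%
The UK: (1 + 0.1749)/(1 + 0.0585) − 1 = 10.9967%
Differential = 13.0671% − 10.9967% = 2.0704% → 207 basis points.

207 basis points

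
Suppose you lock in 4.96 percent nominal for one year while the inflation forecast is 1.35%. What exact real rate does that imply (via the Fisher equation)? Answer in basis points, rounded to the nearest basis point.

356 basis points

By the Fisher equation, 1 + r = (1 + i)/(1 + π).
1 + r = 1.04960 / 1.01350 = 1.035619
r = 1.035619 − 1 = 3.5619%, i.e. 356 basis points.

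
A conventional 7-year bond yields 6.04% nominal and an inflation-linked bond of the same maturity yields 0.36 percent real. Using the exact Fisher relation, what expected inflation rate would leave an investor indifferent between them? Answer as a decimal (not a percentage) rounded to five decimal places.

(1 + π) = (1 + i)/(1 + r) = 1.06040 / 1.00360 = 1.056596
Break-even inflation = 1.056596 − 1 → 0.05660.

0.05660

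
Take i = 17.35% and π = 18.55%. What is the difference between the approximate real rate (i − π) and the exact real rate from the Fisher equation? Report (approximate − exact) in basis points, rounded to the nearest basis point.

-19 basis points

Approximate: r ≈ 17.350% − 18.550% = -1.2000%
Exact: (1 + 0.1735)/(1 + 0.1855) − 1 = -1.0122%
Error = -1.2000% − (-1.0122%) = -0.1878% → -19 basis points.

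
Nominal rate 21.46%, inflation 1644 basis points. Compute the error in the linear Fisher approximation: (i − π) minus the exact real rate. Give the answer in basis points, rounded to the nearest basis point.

Approximate: r ≈ 21.460% − 16.440% = 5.0200%
Exact: (1 + 0.2146)/(1 + 0.1644) − 1 = 4.3112%
Error = 5.0200% − 4.3112% = 0.7088% → 71 basis points.

71 basis points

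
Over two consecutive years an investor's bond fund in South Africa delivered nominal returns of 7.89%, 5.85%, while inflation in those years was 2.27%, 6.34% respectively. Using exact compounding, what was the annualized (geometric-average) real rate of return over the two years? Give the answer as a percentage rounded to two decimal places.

Nominal growth factor = 1.0789 × 1.0585 = 1.14201565
Price-level growth factor = 1.0227 × 1.0634 = 1.08753918
Real growth factor = 1.14201565 / 1.08753918 = 1.05009150
Annualized real rate = 1.05009150^(1/2) − 1 = 2.4740% → 2.47%.

2.47%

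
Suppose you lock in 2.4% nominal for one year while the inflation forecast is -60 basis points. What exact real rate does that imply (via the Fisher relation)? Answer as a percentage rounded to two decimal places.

By the Fisher relation, 1 + r = (1 + i)/(1 + π).
1 + r = 1.02400 / 0.99400 = 1.030181
r = 1.030181 − 1 = 3.0181%, i.e. 3.02%.

3.02%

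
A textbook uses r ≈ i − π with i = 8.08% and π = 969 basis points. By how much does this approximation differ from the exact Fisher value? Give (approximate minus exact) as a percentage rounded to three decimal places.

Approximate: r ≈ 8.080% − 9.690% = -1.6100%
Exact: (1 + 0.0808)/(1 + 0.0969) − 1 = -1.4678%
Error = -1.6100% − (-1.4678%) = -0.1422% → -0.142%.

-0.142%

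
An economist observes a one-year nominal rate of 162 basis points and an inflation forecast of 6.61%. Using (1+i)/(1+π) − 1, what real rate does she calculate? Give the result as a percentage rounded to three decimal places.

-4.681%

By the Fisher equation, 1 + r = (1 + i)/(1 + π).
1 + r = 1.01620 / 1.06610 = 0.953194
r = 0.953194 − 1 = -4.6806%, i.e. -4.681%.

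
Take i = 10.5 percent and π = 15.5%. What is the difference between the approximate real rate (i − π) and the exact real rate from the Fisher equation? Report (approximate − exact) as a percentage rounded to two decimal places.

Approximate: r ≈ 10.500% − 15.500% = -5.0000%
Exact: (1 + 0.1050)/(1 + 0.1550) − 1 = -4.3290%
Error = -5.0000% − (-4.3290%) = -0.6710% → -0.67%.

-0.67%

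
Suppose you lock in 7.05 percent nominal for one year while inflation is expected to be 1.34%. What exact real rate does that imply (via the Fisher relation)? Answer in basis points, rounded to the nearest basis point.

563 basis points

By the Fisher relation, 1 + r = (1 + i)/(1 + π).
1 + r = 1.07050 / 1.01340 = 1.056345
r = 1.056345 − 1 = 5.6345%, i.e. 563 basis points.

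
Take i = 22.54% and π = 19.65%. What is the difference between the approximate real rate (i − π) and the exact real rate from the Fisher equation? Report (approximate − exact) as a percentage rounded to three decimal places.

Approximate: r ≈ 22.540% − 19.650% = 2.8900%
Exact: (1 + 0.2254)/(1 + 0.1965) − 1 = 2.4154%
Error = 2.8900% − 2.4154% = 0.4746% → 0.475%.

0.475%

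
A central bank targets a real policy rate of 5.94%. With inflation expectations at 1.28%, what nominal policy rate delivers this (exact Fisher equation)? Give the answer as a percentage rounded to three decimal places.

7.296%

(1 + i) = (1 + r)(1 + π) = 1.05940 × 1.01280 = 1.07296032
i = 1.07296032 − 1, so the required nominal rate is 7.296%.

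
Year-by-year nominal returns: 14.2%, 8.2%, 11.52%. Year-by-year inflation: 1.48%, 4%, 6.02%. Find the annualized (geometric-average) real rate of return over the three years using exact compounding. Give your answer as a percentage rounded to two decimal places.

Nominal growth factor = 1.1420 × 1.0820 × 1.1152 = 1.37799019
Price-level growth factor = 1.0148 × 1.0400 × 1.0602 = 1.11892660
Real growth factor = 1.37799019 / 1.11892660 = 1.23152867
Annualized real rate = 1.23152867^(1/3) − 1 = 7.1885% → 7.19%.

7.19%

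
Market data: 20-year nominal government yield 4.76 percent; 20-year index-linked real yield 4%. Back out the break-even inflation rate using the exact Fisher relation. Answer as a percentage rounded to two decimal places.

0.73%

(1 + π) = (1 + i)/(1 + r) = 1.04760 / 1.04000 = 1.007308
Break-even inflation = 1.007308 − 1 → 0.73%.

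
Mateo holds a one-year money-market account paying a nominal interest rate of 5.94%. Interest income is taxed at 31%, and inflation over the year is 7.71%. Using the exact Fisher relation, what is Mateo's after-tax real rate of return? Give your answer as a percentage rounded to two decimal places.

After-tax nominal return = 5.94% × (1 − 0.31) = 4.0986%.
1 + r = 1.040986 / 1.07710 = 0.966471
After-tax real rate = 0.966471 − 1 → -3.35%.

-3.35%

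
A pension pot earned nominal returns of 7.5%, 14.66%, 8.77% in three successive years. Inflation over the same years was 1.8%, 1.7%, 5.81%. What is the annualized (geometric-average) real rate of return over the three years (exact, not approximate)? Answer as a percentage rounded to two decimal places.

Nominal growth factor = 1.0750 × 1.1466 × 1.0877 = 1.34069358
Price-level growth factor = 1.0180 × 1.0170 × 1.0581 = 1.09545728
Real growth factor = 1.34069358 / 1.09545728 = 1.22386661
Annualized real rate = 1.22386661^(1/3) − 1 = 6.9657% → 6.97%.

6.97%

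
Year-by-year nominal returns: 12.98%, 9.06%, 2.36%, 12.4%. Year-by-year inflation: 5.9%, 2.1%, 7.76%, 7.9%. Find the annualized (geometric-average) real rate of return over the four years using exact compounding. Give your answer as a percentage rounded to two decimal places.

Nominal growth factor = 1.1298 × 1.0906 × 1.0236 × 1.1240 = 1.41763247
Price-level growth factor = 1.0590 × 1.0210 × 1.0776 × 1.0790 = 1.25718945
Real growth factor = 1.41763247 / 1.25718945 = 1.12762040
Annualized real rate = 1.12762040^(1/4) − 1 = 3.0483% → 3.05%.

3.05%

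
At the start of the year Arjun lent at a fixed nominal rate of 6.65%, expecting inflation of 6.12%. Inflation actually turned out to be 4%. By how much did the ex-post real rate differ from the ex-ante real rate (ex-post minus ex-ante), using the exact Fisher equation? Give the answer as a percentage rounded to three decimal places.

Ex-ante: (1 + 0.0665)/(1 + 0.0612) − 1 = 0.4994%
Ex-post: (1 + 0.0665)/(1 + 0.0400) − 1 = 2.5481%
Difference (ex-post − ex-ante) = 2.0486% → 2.049%.

2.049%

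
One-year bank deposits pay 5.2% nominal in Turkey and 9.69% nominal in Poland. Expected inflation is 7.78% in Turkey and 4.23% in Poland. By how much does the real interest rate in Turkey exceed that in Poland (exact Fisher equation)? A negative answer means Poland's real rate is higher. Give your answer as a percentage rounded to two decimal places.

-7.63%

Turkey: (1 + 0.0520)/(1 + 0.0778) − 1 = -2.3938%
Poland: (1 + 0.0969)/(1 + 0.0423) − 1 = 5.2384%
Differential = -2.3938% − 5.2384% = -7.6322% → -7.63%.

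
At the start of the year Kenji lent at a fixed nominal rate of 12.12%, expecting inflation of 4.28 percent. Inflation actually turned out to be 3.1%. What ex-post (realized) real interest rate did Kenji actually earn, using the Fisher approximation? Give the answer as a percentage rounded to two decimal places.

9.02%

Ex-post: 12.12% − 3.1% = 9.020%
So the realized real rate is 9.02%.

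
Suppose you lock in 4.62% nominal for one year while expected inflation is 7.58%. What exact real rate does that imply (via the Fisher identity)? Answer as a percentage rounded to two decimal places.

By the Fisher identity, 1 + r = (1 + i)/(1 + π).
1 + r = 1.04620 / 1.07580 = 0.972486
r = 0.972486 − 1 = -2.7514%, i.e. -2.75%.

-2.75%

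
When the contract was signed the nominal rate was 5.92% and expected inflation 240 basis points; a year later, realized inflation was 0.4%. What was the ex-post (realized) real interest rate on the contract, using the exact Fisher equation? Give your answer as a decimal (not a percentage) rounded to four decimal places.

Ex-post: (1 + 0.0592)/(1 + 0.0040) − 1 = 5.4980%
So the realized real rate is 0.0550.

0.0550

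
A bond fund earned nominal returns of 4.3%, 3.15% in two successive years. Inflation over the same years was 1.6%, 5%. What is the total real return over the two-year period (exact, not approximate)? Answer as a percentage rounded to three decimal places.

Compound the nominal returns: 1.0430 × 1.0315 = 1.075855.
Compound inflation: 1.0160 × 1.0500 = 1.066800.
Deflate: 1.075855 / 1.066800 = 1.008488.
Total real return = 1.008488 − 1 → 0.849%.

0.849%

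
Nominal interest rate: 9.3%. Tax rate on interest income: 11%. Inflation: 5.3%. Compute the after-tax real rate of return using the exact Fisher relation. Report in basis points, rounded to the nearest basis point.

After-tax nominal return = 9.3% × (1 − 0.11) = 8.2770%.
1 + r = 1.08277 / 1.05300 = 1.028272
After-tax real rate = 1.028272 − 1 → 283 basis points.

283 basis points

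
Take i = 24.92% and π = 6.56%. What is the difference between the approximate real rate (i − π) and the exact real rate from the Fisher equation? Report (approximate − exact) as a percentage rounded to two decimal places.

Approximate: r ≈ 24.920% − 6.560% = 18.3600%
Exact: (1 + 0.2492)/(1 + 0.0656) − 1 = 17.2297%
Error = 18.3600% − 17.2297% = 1.1303% → 1.13%.

1.13%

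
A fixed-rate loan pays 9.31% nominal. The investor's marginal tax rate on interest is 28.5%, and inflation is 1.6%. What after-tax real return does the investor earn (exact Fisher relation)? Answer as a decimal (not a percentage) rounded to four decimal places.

0.0498

After-tax nominal return = 9.31% × (1 − 0.285) = 6.65665%.
1 + r = 1.0665665 / 1.01600 = 1.049770
After-tax real rate = 1.049770 − 1 → 0.0498.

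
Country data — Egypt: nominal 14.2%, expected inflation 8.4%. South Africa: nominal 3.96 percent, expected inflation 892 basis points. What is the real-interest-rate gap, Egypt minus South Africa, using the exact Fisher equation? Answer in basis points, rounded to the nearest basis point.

Egypt: (1 + 0.1420)/(1 + 0.0840) − 1 = 5.3506%
South Africa: (1 + 0.0396)/(1 + 0.0892) − 1 = -4.5538%
Differential = 5.3506% − (-4.5538%) = 9.9044% → 990 basis points.

990 basis points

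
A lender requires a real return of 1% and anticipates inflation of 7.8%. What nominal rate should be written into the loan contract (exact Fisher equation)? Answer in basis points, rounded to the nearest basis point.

888 basis points

(1 + i) = (1 + r)(1 + π) = 1.01000 × 1.07800 = 1.08878
i = 1.08878 − 1, so the required nominal rate is 888 basis points.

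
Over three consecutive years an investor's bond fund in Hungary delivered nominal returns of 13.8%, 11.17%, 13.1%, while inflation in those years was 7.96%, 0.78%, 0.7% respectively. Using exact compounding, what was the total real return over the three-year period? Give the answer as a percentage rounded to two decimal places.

Compound the nominal returns: 1.1380 × 1.1117 × 1.1310 = 1.430845.
Compound inflation: 1.0796 × 1.0078 × 1.0070 = 1.095637.
Deflate: 1.430845 / 1.095637 = 1.305948.
Total real return = 1.305948 − 1 → 30.59%.

30.59%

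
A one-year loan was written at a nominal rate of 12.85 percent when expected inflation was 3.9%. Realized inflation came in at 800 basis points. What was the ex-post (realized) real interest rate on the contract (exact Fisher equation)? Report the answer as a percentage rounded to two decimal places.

Ex-post: (1 + 0.1285)/(1 + 0.0800) − 1 = 4.4907%
So the realized real rate is 4.49%.

4.49%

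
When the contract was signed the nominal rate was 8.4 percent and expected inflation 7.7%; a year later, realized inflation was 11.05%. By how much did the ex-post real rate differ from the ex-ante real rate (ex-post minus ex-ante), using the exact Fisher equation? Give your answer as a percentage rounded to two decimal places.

Ex-ante: (1 + 0.0840)/(1 + 0.0770) − 1 = 0.6500%
Ex-post: (1 + 0.0840)/(1 + 0.1105) − 1 = -2.3863%
Difference (ex-post − ex-ante) = -3.0363% → -3.04%.

-3.04%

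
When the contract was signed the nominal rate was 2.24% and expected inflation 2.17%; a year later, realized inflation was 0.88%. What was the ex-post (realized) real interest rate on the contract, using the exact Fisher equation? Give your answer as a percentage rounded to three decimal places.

Ex-post: (1 + 0.0224)/(1 + 0.0088) − 1 = 1.3481%
So the realized real rate is 1.348%.

1.348%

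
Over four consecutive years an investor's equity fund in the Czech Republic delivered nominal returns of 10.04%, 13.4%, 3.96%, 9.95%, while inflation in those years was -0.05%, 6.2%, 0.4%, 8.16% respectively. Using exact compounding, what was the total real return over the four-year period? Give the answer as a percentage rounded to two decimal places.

23.74%

Compound the nominal returns: 1.1004 × 1.1340 × 1.0396 × 1.0995 = 1.426347.
Compound inflation: 0.9995 × 1.0620 × 1.0040 × 1.0816 = 1.152677.
Deflate: 1.426347 / 1.152677 = 1.237421.
Total real return = 1.237421 − 1 → 23.74%.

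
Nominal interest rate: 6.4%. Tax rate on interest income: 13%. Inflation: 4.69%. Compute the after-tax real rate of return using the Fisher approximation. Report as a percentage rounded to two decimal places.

After-tax nominal return = 6.4% × (1 − 0.13) = 5.5680%.
r ≈ 5.5680% − 4.69% → 0.88%.

0.88%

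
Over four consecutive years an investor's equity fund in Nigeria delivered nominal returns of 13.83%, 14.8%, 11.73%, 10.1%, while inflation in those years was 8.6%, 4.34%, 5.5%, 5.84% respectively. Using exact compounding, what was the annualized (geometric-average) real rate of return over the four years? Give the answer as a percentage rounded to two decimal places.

Nominal growth factor = 1.1383 × 1.1480 × 1.1173 × 1.1010 = 1.60751762
Price-level growth factor = 1.0860 × 1.0434 × 1.0550 × 1.0584 = 1.26526924
Real growth factor = 1.60751762 / 1.26526924 = 1.27049451
Annualized real rate = 1.27049451^(1/4) − 1 = 6.1679% → 6.17%.

6.17%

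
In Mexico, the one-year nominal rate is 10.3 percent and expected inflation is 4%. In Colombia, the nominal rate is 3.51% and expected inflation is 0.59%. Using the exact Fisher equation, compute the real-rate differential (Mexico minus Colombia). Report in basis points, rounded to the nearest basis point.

Mexico: (1 + 0.1030)/(1 + 0.0400) − 1 = 6.0577%
Colombia: (1 + 0.0351)/(1 + 0.0059) − 1 = 2.9029%
Differential = 6.0577% − 2.9029% = 3.1548% → 315 basis points.

315 basis points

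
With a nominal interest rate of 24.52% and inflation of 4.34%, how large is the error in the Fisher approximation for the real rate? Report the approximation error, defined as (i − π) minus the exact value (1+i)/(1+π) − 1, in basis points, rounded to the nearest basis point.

84 basis points

Approximate: r ≈ 24.520% − 4.340% = 20.1800%
Exact: (1 + 0.2452)/(1 + 0.0434) − 1 = 19.3406%
Error = 20.1800% − 19.3406% = 0.8394% → 84 basis points.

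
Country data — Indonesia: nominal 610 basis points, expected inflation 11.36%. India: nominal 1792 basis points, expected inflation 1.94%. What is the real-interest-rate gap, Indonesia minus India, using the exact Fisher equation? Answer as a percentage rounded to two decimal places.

Indonesia: (1 + 0.0610)/(1 + 0.1136) − 1 = -4.7234%
India: (1 + 0.1792)/(1 + 0.0194) − 1 = 15.6759%
Differential = -4.7234% − 15.6759% = -20.3993% → -20.40%.

-20.40%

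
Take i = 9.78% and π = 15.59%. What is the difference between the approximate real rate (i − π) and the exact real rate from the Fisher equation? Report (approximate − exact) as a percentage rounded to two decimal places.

Approximate: r ≈ 9.780% − 15.590% = -5.8100%
Exact: (1 + 0.0978)/(1 + 0.1559) − 1 = -5.0264%
Error = -5.8100% − (-5.0264%) = -0.7836% → -0.78%.

-0.78%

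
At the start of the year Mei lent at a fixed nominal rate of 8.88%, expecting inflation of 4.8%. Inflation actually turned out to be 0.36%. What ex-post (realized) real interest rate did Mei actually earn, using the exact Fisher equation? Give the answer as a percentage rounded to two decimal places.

Ex-post: (1 + 0.0888)/(1 + 0.0036) − 1 = 8.4894%
So the realized real rate is 8.49%.

8.49%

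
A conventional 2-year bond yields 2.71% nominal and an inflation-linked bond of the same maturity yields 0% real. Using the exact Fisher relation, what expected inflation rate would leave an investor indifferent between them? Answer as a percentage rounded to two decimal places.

2.71%

(1 + π) = (1 + i)/(1 + r) = 1.02710 / 1.00000 = 1.027100
Break-even inflation = 1.027100 − 1 → 2.71%.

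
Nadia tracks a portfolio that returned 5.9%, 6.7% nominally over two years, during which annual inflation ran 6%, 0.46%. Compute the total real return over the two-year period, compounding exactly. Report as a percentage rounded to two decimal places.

6.11%

Nominal growth factor = 1.0590 × 1.0670 = 1.129953
Price-level growth factor = 1.0600 × 1.0046 = 1.064876
Real growth factor = 1.129953 / 1.064876 = 1.061112
Total real return = 1.061112 − 1 → 6.11%.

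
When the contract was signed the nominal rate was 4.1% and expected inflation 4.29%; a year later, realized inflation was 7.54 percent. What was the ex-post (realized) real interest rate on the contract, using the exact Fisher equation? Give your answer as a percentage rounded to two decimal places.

Ex-post: (1 + 0.0410)/(1 + 0.0754) − 1 = -3.1988%
So the realized real rate is -3.20%.

-3.20%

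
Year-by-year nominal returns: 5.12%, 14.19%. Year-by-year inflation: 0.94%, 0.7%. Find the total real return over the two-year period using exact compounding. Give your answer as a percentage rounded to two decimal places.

18.09%

Compound the nominal returns: 1.0512 × 1.1419 = 1.200365.
Compound inflation: 1.0094 × 1.0070 = 1.016466.
Deflate: 1.200365 / 1.016466 = 1.180920.
Total real return = 1.180920 − 1 → 18.09%.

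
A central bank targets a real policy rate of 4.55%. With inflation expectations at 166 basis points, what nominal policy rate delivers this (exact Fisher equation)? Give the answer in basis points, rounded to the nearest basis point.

(1 + i) = (1 + r)(1 + π) = 1.04550 × 1.01660 = 1.0628553
i = 1.0628553 − 1, so the required nominal rate is 629 basis points.

629 basis points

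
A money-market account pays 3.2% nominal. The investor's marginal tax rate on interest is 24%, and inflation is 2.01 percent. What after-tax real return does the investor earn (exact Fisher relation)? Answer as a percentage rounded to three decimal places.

After-tax nominal return = 3.2% × (1 − 0.24) = 2.4320%.
1 + r = 1.02432 / 1.02010 = 1.004137
After-tax real rate = 1.004137 − 1 → 0.414%.

0.414%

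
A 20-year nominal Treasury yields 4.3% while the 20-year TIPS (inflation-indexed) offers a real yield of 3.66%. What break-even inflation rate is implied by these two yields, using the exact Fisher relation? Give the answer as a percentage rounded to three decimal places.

0.617%

(1 + π) = (1 + i)/(1 + r) = 1.04300 / 1.03660 = 1.006174
Break-even inflation = 1.006174 − 1 → 0.617%.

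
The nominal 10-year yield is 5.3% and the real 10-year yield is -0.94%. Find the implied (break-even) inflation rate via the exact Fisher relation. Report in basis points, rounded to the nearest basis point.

(1 + π) = (1 + i)/(1 + r) = 1.05300 / 0.99060 = 1.062992
Break-even inflation = 1.062992 − 1 → 630 basis points.

630 basis points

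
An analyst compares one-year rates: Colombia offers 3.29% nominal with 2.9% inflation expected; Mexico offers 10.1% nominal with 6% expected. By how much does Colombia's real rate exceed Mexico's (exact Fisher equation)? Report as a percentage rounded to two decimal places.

-3.49%

Colombia: (1 + 0.0329)/(1 + 0.0290) − 1 = 0.3790%
Mexico: (1 + 0.1010)/(1 + 0.0600) − 1 = 3.8679%
Differential = 0.3790% − 3.8679% = -3.4889% → -3.49%.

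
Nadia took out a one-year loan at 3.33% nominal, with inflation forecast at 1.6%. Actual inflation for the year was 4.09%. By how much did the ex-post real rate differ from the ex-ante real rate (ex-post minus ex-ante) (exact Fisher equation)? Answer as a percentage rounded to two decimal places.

-2.43%

Ex-ante: (1 + 0.0333)/(1 + 0.0160) − 1 = 1.7028%
Ex-post: (1 + 0.0333)/(1 + 0.0409) − 1 = -0.7301%
Difference (ex-post − ex-ante) = -2.4329% → -2.43%.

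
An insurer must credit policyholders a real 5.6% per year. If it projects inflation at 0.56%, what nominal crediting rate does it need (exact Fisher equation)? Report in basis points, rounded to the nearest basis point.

619 basis points

(1 + i) = (1 + r)(1 + π) = 1.05600 × 1.00560 = 1.0619136
i = 1.0619136 − 1, so the required nominal rate is 619 basis points.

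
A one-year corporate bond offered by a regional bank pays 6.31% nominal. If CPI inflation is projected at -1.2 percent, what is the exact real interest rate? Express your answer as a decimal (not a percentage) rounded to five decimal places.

0.07601

By the Fisher identity, 1 + r = (1 + i)/(1 + π).
1 + r = 1.06310 / 0.98800 = 1.076012
r = 1.076012 − 1 = 7.6012%, i.e. 0.07601.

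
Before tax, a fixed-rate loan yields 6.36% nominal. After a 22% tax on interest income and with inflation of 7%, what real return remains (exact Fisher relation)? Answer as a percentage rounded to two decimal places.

-1.91%

After-tax nominal return = 6.36% × (1 − 0.22) = 4.9608%.
1 + r = 1.049608 / 1.07000 = 0.980942
After-tax real rate = 0.980942 − 1 → -1.91%.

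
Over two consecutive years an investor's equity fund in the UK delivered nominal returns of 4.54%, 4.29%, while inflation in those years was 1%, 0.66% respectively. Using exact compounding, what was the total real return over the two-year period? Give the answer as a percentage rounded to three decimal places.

Compound the nominal returns: 1.0454 × 1.0429 = 1.0902477.
Compound inflation: 1.0100 × 1.0066 = 1.0166660.
Deflate: 1.0902477 / 1.0166660 = 1.0723755.
Total real return = 1.0723755 − 1 → 7.238%.

7.238%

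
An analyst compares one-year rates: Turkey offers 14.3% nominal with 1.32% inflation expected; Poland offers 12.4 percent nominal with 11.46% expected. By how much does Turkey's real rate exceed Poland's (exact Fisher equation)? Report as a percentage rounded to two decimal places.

Turkey: (1 + 0.1430)/(1 + 0.0132) − 1 = 12.8109%
Poland: (1 + 0.1240)/(1 + 0.1146) − 1 = 0.8434%
Differential = 12.8109% − 0.8434% = 11.9675% → 11.97%.

11.97%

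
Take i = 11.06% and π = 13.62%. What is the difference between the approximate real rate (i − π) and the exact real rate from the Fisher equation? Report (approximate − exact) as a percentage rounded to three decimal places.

Approximate: r ≈ 11.060% − 13.620% = -2.5600%
Exact: (1 + 0.1106)/(1 + 0.1362) − 1 = -2.2531%
Error = -2.5600% − (-2.2531%) = -0.3069% → -0.307%.

-0.307%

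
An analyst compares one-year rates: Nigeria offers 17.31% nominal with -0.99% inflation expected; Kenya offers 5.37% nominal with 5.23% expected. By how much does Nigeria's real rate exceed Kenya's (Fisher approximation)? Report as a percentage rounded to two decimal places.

Nigeria: 17.31% − (-0.99%) = 18.300%
Kenya: 5.37% − 5.23% = 0.140%
Differential = 18.160% → 18.16%.

18.16%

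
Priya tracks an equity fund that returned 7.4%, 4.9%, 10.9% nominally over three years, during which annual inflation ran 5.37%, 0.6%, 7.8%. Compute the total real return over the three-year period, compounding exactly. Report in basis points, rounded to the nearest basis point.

934 basis points

Compound the nominal returns: 1.0740 × 1.0490 × 1.1090 = 1.249428.
Compound inflation: 1.0537 × 1.0060 × 1.0780 = 1.142704.
Deflate: 1.249428 / 1.142704 = 1.093396.
Total real return = 1.093396 − 1 → 934 basis points.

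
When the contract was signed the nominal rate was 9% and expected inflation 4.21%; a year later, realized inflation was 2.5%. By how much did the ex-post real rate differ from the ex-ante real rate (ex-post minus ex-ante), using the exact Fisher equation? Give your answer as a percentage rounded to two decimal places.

1.74%

Ex-ante: (1 + 0.0900)/(1 + 0.0421) − 1 = 4.59649%
Ex-post: (1 + 0.0900)/(1 + 0.0250) − 1 = 6.34146%
Difference (ex-post − ex-ante) = 1.74498% → 1.74%.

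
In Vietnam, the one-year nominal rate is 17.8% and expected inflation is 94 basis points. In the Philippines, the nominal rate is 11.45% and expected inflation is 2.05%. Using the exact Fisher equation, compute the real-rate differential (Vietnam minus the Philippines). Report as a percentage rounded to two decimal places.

Vietnam: (1 + 0.1780)/(1 + 0.0094) − 1 = 16.7030%
The Philippines: (1 + 0.1145)/(1 + 0.0205) − 1 = 9.2112%
Differential = 16.7030% − 9.2112% = 7.4918% → 7.49%.

7.49%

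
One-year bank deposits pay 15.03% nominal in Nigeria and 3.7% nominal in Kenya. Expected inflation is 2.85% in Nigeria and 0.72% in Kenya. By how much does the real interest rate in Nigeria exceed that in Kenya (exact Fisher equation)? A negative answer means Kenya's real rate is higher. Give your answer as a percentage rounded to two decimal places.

8.88%

Nigeria: (1 + 0.1503)/(1 + 0.0285) − 1 = 11.8425%
Kenya: (1 + 0.0370)/(1 + 0.0072) − 1 = 2.9587%
Differential = 11.8425% − 2.9587% = 8.8838% → 8.88%.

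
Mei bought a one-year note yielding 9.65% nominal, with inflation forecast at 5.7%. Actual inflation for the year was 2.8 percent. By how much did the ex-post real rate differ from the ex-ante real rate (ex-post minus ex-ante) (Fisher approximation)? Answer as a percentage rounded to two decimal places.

2.90%

Ex-ante: 9.65% − 5.7% = 3.950%
Ex-post: 9.65% − 2.8% = 6.850%
Difference (ex-post − ex-ante) = 2.9000% → 2.90%.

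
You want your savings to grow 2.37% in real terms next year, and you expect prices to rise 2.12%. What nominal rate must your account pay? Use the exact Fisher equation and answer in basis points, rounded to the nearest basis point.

(1 + i) = (1 + r)(1 + π) = 1.02370 × 1.02120 = 1.04540244
i = 1.04540244 − 1, so the required nominal rate is 454 basis points.

454 basis points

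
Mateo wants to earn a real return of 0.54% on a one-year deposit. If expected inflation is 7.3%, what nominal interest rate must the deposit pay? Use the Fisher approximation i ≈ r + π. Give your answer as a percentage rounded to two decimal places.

7.84%

i ≈ r + π = 0.54% + 7.3% = 7.84%.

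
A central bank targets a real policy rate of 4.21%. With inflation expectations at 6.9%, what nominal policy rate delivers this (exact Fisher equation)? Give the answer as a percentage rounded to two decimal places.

11.40%

(1 + i) = (1 + r)(1 + π) = 1.04210 × 1.06900 = 1.1140049
i = 1.1140049 − 1, so the required nominal rate is 11.40%.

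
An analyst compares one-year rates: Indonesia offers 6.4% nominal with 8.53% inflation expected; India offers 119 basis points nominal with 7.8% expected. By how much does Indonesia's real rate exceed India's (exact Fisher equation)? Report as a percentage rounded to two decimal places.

4.17%

Indonesia: (1 + 0.0640)/(1 + 0.0853) − 1 = -1.9626%
India: (1 + 0.0119)/(1 + 0.0780) − 1 = -6.1317%
Differential = -1.9626% − (-6.1317%) = 4.1691% → 4.17%.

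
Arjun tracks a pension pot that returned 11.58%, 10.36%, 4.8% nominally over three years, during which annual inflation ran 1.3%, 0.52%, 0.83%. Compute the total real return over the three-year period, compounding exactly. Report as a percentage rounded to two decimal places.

Compound the nominal returns: 1.1158 × 1.1036 × 1.0480 = 1.290504.
Compound inflation: 1.0130 × 1.0052 × 1.0083 = 1.026719.
Deflate: 1.290504 / 1.026719 = 1.256920.
Total real return = 1.256920 − 1 → 25.69%.

25.69%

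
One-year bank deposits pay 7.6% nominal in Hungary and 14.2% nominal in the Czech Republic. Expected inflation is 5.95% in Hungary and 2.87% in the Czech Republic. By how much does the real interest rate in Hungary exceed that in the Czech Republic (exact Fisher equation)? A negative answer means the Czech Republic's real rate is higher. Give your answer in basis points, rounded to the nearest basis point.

-946 basis points

Hungary: (1 + 0.0760)/(1 + 0.0595) − 1 = 1.5573%
The Czech Republic: (1 + 0.1420)/(1 + 0.0287) − 1 = 11.0139%
Differential = 1.5573% − 11.0139% = -9.4566% → -946 basis points.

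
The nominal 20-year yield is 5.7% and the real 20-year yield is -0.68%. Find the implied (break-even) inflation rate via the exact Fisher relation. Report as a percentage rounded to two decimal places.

(1 + π) = (1 + i)/(1 + r) = 1.05700 / 0.99320 = 1.064237
Break-even inflation = 1.064237 − 1 → 6.42%.

6.42%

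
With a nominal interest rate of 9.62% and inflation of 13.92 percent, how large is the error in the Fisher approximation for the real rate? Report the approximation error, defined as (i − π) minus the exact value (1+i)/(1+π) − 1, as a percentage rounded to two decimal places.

-0.53%

Approximate: r ≈ 9.620% − 13.920% = -4.3000%
Exact: (1 + 0.0962)/(1 + 0.1392) − 1 = -3.7746%
Error = -4.3000% − (-3.7746%) = -0.5254% → -0.53%.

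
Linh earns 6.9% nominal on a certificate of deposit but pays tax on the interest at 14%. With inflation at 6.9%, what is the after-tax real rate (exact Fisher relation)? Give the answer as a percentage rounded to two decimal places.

-0.90%

After-tax nominal return = 6.9% × (1 − 0.14) = 5.9340%.
1 + r = 1.05934 / 1.06900 = 0.990964
After-tax real rate = 0.990964 − 1 → -0.90%.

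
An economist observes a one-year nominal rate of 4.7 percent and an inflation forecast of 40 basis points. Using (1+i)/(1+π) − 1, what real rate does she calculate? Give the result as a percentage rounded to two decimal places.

By the Fisher relation, 1 + r = (1 + i)/(1 + π).
1 + r = 1.04700 / 1.00400 = 1.042829
r = 1.042829 − 1 = 4.2829%, i.e. 4.28%.

4.28%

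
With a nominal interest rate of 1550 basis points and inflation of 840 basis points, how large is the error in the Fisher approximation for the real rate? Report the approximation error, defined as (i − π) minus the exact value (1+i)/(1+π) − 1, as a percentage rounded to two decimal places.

0.55%

Approximate: r ≈ 15.500% − 8.400% = 7.1000%
Exact: (1 + 0.1550)/(1 + 0.0840) − 1 = 6.5498%
Error = 7.1000% − 6.5498% = 0.5502% → 0.55%.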